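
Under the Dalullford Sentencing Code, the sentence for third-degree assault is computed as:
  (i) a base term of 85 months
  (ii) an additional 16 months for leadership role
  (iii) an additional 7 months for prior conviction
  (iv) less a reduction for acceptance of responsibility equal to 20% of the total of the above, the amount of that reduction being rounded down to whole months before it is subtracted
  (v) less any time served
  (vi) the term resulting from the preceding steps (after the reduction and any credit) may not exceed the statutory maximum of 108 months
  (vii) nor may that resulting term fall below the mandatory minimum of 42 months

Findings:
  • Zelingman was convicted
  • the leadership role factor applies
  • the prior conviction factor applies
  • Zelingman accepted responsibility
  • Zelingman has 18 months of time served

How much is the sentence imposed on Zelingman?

69 months

Leadership role enhancement: +16 months
Prior conviction enhancement: +7 months
Adjusted term: 85 months + 16 months + 7 months = 108 months
Acceptance of responsibility reduction: 20% of 108 months = 21 months (rounded down)
After reduction: 108 − 21 = 87 months
Less time served: 87 months − 18 months = 69 months
Cap at 108 months: 69 months is within the cap, no reduction.
Minimum 42 months: 69 months meets the minimum, no increase.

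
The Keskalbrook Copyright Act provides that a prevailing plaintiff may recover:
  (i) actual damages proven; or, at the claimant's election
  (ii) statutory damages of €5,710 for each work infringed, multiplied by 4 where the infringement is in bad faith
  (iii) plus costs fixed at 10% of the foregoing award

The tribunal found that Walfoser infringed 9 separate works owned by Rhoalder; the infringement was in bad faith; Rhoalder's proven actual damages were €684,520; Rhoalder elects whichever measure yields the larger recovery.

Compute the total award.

€752,972

Statutory damages: 9 × €5,710 = €51,390
Multiplied by 4: 4 × €51,390 = €205,560
Greater of actual damages (€684,520) or enhanced statutory damages (€205,560): €684,520
Costs: 10% of €684,520 = €68,452
Award plus costs: €684,520 + €68,452 = €752,972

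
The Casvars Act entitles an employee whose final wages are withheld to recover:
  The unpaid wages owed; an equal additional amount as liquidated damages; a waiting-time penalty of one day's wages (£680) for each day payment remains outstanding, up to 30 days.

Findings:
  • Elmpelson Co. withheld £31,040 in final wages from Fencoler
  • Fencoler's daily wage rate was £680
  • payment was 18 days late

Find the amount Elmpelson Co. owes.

Liquidated damages (equal amount): £31,040
Penalty days: min(18, 30) = 18
Waiting-time penalty: 18 × £680 = £12,240
Total award: £31,040 + £31,040 + £12,240 = £74,320

£74,320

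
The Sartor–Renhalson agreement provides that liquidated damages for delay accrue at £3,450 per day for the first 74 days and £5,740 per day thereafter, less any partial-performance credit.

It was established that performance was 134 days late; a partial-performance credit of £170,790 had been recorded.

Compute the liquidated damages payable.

First 74 days: 74 × £3,450 = £255,300
Remaining days: (134 − 74) × £5,740 = £344,400
Accrued per-day damages: £255,300 + £344,400 = £599,700
Less partial-performance credit: £599,700 − £170,790 = £428,910

£428,910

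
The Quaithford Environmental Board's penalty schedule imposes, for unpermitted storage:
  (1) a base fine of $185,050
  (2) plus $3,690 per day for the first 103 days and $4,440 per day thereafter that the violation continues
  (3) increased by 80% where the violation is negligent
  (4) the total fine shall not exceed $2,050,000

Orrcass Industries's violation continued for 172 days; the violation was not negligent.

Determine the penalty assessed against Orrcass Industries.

$871,480

First 103 days: 103 × $3,690 = $380,070
Remaining days: (172 − 103) × $4,440 = $306,360
Per-day component: $380,070 + $306,360 = $686,430
Base plus per-day: $185,050 + $686,430 = $871,480
The violation was not negligent: no 80% increase.
Cap at $2,050,000: $871,480 is within the cap, no reduction.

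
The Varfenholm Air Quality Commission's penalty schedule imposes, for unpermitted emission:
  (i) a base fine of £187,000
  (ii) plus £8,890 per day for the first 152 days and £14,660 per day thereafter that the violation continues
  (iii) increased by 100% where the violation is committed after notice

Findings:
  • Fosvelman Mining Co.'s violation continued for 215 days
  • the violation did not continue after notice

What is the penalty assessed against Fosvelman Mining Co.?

First 152 days: 152 × £8,890 = £1,351,280
Remaining days: (215 − 152) × £14,660 = £923,580
Per-day component: £1,351,280 + £923,580 = £2,274,860
Base plus per-day: £187,000 + £2,274,860 = £2,461,860
The violation did not continue after notice: no 100% increase.

£2,461,860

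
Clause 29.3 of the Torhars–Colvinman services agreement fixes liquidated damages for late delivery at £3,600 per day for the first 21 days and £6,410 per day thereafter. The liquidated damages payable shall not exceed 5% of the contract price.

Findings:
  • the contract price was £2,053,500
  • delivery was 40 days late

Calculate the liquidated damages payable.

First 21 days: 21 × £3,600 = £75,600
Remaining days: (40 − 21) × £6,410 = £121,790
Accrued per-day damages: £75,600 + £121,790 = £197,390
Cap: 5% of £2,053,500 = £102,675
Cap at £102,675: £197,390 exceeds the cap → £102,675

£102,675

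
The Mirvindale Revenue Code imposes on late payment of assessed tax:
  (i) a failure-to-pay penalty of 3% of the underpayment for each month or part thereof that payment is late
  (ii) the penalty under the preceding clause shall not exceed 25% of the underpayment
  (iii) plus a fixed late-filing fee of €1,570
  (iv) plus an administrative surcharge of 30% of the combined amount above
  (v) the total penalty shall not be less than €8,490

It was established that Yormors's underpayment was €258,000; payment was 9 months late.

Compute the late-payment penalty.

Penalty: €85,891

Accrued rate: 3% × 9 = 27%, capped at 25% → 25%
Failure-to-pay penalty: 25% of €258,000 = €64,500
Penalty before surcharge: €64,500 + €1,570 = €66,070
Administrative surcharge: 30% of €66,070 = €19,821
Total penalty: €66,070 + €19,821 = €85,891
Minimum €8,490: €85,891 meets the minimum, no increase.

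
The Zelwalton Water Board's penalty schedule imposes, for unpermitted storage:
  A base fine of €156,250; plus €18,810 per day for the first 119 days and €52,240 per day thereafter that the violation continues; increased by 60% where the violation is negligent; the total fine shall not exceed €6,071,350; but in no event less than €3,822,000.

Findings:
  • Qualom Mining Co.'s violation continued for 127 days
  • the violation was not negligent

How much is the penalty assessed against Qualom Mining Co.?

First 119 days: 119 × €18,810 = €2,238,390
Remaining days: (127 − 119) × €52,240 = €417,920
Per-day component: €2,238,390 + €417,920 = €2,656,310
Base plus per-day: €156,250 + €2,656,310 = €2,812,560
The violation was not negligent: no 60% increase.
Cap at €6,071,350: €2,812,560 is within the cap, no reduction.
Minimum €3,822,000: €2,812,560 is below the minimum → €3,822,000

€3,822,000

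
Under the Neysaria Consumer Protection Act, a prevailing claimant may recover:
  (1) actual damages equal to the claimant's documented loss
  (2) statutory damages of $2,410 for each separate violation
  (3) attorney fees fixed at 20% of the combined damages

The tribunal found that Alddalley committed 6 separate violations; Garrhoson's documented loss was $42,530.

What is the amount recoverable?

Statutory damages: 6 × $2,410 = $14,460
Combined damages: $42,530 + $14,460 = $56,990
Attorney fees: 20% of $56,990 = $11,398
Total recovery: $56,990 + $11,398 = $68,388

$68,388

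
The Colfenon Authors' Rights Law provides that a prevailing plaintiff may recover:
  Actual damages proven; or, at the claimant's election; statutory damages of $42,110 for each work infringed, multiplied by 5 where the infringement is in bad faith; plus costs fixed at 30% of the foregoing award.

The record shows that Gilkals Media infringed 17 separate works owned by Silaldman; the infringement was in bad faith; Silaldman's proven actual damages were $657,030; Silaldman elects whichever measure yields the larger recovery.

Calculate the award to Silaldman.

Statutory damages: 17 × $42,110 = $715,870
Multiplied by 5: 5 × $715,870 = $3,579,350
Greater of actual damages ($657,030) or enhanced statutory damages ($3,579,350): $3,579,350
Costs: 30% of $3,579,350 = $1,073,805
Award plus costs: $3,579,350 + $1,073,805 = $4,653,155

$4,653,155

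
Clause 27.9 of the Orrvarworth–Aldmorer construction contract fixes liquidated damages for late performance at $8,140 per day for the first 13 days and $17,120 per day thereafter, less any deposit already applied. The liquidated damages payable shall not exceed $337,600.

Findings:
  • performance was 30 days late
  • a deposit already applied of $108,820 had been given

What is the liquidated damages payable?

First 13 days: 13 × $8,140 = $105,820
Remaining days: (30 − 13) × $17,120 = $291,040
Accrued per-day damages: $105,820 + $291,040 = $396,860
Less deposit already applied: $396,860 − $108,820 = $288,040
Cap at $337,600: $288,040 is within the cap, no reduction.

$288,040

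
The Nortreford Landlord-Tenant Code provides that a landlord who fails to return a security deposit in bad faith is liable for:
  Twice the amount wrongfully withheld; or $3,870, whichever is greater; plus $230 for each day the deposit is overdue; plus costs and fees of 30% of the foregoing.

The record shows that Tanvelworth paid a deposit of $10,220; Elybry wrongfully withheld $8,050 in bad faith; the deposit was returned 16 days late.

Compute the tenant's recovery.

Doubled: 2 × $8,050 = $16,100
Minimum $3,870: $16,100 meets the minimum, no increase.
Late-return penalty: 16 × $230 = $3,680
Damages plus late penalty: $16,100 + $3,680 = $19,780
Costs and fees: 30% of $19,780 = $5,934
Total recovery: $19,780 + $5,934 = $25,714

$25,714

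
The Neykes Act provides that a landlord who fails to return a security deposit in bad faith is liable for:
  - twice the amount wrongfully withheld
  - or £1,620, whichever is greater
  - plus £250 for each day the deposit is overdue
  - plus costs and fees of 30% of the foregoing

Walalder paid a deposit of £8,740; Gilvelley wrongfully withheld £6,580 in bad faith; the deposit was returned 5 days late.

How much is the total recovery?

Doubled: 2 × £6,580 = £13,160
Minimum £1,620: £13,160 meets the minimum, no increase.
Late-return penalty: 5 × £250 = £1,250
Damages plus late penalty: £13,160 + £1,250 = £14,410
Costs and fees: 30% of £14,410 = £4,323
Total recovery: £14,410 + £4,323 = £18,733

Recovery: £18,733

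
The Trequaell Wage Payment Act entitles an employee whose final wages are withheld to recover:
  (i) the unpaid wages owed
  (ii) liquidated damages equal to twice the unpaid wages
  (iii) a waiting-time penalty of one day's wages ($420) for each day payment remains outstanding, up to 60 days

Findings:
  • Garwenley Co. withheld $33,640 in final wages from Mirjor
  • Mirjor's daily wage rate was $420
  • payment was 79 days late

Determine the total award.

$126,120

Doubled: 2 × $33,640 = $67,280
Penalty days: min(79, 60) = 60
Waiting-time penalty: 60 × $420 = $25,200
Total award: $33,640 + $67,280 + $25,200 = $126,120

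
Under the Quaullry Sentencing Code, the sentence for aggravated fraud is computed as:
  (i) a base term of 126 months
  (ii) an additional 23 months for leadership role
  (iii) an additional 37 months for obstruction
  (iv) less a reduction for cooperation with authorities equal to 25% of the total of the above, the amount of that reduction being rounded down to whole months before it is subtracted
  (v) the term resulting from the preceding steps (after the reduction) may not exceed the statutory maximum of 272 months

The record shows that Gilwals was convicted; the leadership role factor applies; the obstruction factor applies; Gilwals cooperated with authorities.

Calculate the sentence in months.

Leadership role enhancement: +23 months
Obstruction enhancement: +37 months
Adjusted term: 126 months + 23 months + 37 months = 186 months
Cooperation with authorities reduction: 25% of 186 months = 46 months (rounded down)
After reduction: 186 − 46 = 140 months
Cap at 272 months: 140 months is within the cap, no reduction.

140 months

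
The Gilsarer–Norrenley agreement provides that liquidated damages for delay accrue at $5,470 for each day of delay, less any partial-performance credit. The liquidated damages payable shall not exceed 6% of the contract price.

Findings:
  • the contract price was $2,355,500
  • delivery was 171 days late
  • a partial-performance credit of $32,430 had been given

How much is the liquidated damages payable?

Liquidated damages: $141,330

Per-day damages: 171 × $5,470 = $935,370
Less partial-performance credit: $935,370 − $32,430 = $902,940
Cap: 6% of $2,355,500 = $141,330
Cap at $141,330: $902,940 exceeds the cap → $141,330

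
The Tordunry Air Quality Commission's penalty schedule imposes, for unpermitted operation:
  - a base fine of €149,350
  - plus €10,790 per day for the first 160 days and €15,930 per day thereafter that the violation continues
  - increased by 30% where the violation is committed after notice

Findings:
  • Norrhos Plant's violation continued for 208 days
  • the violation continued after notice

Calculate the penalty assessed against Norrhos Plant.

€3,432,507

First 160 days: 160 × €10,790 = €1,726,400
Remaining days: (208 − 160) × €15,930 = €764,640
Per-day component: €1,726,400 + €764,640 = €2,491,040
Base plus per-day: €149,350 + €2,491,040 = €2,640,390
Enhancement: 30% of €2,640,390 = €792,117
Enhanced fine: €2,640,390 + €792,117 = €3,432,507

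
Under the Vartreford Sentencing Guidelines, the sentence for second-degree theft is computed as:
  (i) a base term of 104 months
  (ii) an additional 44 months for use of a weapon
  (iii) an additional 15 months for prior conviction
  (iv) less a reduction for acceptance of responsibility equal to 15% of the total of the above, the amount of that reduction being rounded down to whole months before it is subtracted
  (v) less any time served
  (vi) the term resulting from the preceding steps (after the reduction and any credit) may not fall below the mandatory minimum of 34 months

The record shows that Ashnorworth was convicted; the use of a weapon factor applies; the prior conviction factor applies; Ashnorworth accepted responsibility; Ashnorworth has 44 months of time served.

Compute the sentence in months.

Sentence: 95 months

Use of a weapon enhancement: +44 months
Prior conviction enhancement: +15 months
Adjusted term: 104 months + 44 months + 15 months = 163 months
Acceptance of responsibility reduction: 15% of 163 months = 24 months (rounded down)
After reduction: 163 − 24 = 139 months
Less time served: 139 months − 44 months = 95 months
Minimum 34 months: 95 months meets the minimum, no increase.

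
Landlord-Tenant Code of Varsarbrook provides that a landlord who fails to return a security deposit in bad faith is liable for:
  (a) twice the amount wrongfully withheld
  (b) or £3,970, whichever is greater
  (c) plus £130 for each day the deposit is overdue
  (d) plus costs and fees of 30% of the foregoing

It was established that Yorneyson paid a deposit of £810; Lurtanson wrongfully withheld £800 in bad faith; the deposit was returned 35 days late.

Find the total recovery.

£11,076

Doubled: 2 × £800 = £1,600
Minimum £3,970: £1,600 is below the minimum → £3,970
Late-return penalty: 35 × £130 = £4,550
Damages plus late penalty: £3,970 + £4,550 = £8,520
Costs and fees: 30% of £8,520 = £2,556
Total recovery: £8,520 + £2,556 = £11,076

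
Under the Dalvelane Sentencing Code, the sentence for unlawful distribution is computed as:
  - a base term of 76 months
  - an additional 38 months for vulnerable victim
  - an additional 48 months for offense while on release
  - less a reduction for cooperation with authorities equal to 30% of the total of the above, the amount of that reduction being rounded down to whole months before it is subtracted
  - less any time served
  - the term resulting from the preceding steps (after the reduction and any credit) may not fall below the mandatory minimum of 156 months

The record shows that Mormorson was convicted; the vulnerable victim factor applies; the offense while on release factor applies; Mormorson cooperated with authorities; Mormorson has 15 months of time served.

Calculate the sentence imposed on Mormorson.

156 months

Vulnerable victim enhancement: +38 months
Offense while on release enhancement: +48 months
Adjusted term: 76 months + 38 months + 48 months = 162 months
Cooperation with authorities reduction: 30% of 162 months = 48 months (rounded down)
After reduction: 162 − 48 = 114 months
Less time served: 114 months − 15 months = 99 months
Minimum 156 months: 99 months is below the minimum → 156 months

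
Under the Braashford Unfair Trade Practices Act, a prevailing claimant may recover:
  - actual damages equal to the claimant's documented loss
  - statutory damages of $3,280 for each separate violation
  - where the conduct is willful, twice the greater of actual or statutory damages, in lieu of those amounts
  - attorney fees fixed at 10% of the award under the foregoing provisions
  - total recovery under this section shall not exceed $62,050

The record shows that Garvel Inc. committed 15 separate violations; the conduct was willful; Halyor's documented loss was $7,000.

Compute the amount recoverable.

Statutory damages: 15 × $3,280 = $49,200
Greater of actual damages ($7,000) or statutory damages ($49,200): $49,200
Doubled: 2 × $49,200 = $98,400
Attorney fees: 10% of $98,400 = $9,840
Total before cap: $98,400 + $9,840 = $108,240
Cap at $62,050: $108,240 exceeds the cap → $62,050

$62,050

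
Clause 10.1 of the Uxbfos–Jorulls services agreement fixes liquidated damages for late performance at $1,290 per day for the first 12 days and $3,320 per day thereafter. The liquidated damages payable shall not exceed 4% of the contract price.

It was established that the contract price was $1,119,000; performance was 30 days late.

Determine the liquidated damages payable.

First 12 days: 12 × $1,290 = $15,480
Remaining days: (30 − 12) × $3,320 = $59,760
Accrued per-day damages: $15,480 + $59,760 = $75,240
Cap: 4% of $1,119,000 = $44,760
Cap at $44,760: $75,240 exceeds the cap → $44,760

$44,760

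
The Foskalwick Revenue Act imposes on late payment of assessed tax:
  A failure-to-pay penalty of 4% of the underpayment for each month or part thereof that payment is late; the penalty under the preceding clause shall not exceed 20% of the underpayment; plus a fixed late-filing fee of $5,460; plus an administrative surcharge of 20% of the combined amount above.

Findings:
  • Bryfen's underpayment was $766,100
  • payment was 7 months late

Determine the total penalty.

Accrued rate: 4% × 7 = 28%, capped at 20% → 20%
Failure-to-pay penalty: 20% of $766,100 = $153,220
Penalty before surcharge: $153,220 + $5,460 = $158,680
Administrative surcharge: 20% of $158,680 = $31,736
Total penalty: $158,680 + $31,736 = $190,416

$190,416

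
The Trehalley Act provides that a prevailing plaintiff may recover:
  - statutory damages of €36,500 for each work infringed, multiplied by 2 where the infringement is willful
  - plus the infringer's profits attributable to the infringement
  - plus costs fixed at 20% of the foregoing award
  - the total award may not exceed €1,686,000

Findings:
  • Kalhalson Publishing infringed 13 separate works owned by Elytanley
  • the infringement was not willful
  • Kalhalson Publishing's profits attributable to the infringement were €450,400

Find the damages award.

Statutory damages: 13 × €36,500 = €474,500
Infringement not willful: no ×2 enhancement.
Combined award: €474,500 + €450,400 = €924,900
Costs: 20% of €924,900 = €184,980
Award plus costs: €924,900 + €184,980 = €1,109,880
Cap at €1,686,000: €1,109,880 is within the cap, no reduction.

€1,109,880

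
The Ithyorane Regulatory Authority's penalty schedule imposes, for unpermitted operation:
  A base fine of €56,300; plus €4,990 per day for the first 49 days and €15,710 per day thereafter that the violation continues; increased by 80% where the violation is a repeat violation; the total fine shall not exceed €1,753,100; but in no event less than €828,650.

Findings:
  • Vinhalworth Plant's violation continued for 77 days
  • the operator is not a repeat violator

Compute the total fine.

First 49 days: 49 × €4,990 = €244,510
Remaining days: (77 − 49) × €15,710 = €439,880
Per-day component: €244,510 + €439,880 = €684,390
Base plus per-day: €56,300 + €684,390 = €740,690
The operator is not a repeat violator: no 80% increase.
Cap at €1,753,100: €740,690 is within the cap, no reduction.
Minimum €828,650: €740,690 is below the minimum → €828,650

Civil penalty: €828,650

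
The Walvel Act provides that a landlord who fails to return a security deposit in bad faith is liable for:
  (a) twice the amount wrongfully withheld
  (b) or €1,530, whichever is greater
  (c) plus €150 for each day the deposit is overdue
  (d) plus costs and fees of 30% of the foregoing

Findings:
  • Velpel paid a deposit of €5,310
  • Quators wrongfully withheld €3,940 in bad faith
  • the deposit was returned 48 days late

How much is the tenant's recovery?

€19,604

Doubled: 2 × €3,940 = €7,880
Minimum €1,530: €7,880 meets the minimum, no increase.
Late-return penalty: 48 × €150 = €7,200
Damages plus late penalty: €7,880 + €7,200 = €15,080
Costs and fees: 30% of €15,080 = €4,524
Total recovery: €15,080 + €4,524 = €19,604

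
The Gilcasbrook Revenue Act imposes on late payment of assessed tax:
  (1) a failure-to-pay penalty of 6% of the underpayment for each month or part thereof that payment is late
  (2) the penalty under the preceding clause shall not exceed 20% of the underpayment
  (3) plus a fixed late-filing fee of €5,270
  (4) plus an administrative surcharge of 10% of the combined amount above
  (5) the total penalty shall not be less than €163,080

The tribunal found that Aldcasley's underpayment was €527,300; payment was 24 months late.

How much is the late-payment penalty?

€163,080

Accrued rate: 6% × 24 = 144%, capped at 20% → 20%
Failure-to-pay penalty: 20% of €527,300 = €105,460
Penalty before surcharge: €105,460 + €5,270 = €110,730
Administrative surcharge: 10% of €110,730 = €11,073
Total penalty: €110,730 + €11,073 = €121,803
Minimum €163,080: €121,803 is below the minimum → €163,080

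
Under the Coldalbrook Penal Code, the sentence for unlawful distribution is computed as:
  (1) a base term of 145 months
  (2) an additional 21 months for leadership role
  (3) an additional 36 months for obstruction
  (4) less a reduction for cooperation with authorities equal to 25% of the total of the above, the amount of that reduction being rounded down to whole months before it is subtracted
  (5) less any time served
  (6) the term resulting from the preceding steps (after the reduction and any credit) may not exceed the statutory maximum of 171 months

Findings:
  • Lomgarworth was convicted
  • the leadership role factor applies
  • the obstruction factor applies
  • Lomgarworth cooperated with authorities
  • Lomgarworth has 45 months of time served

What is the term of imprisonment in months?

107 months

Leadership role enhancement: +21 months
Obstruction enhancement: +36 months
Adjusted term: 145 months + 21 months + 36 months = 202 months
Cooperation with authorities reduction: 25% of 202 months = 50 months (rounded down)
After reduction: 202 − 50 = 152 months
Less time served: 152 months − 45 months = 107 months
Cap at 171 months: 107 months is within the cap, no reduction.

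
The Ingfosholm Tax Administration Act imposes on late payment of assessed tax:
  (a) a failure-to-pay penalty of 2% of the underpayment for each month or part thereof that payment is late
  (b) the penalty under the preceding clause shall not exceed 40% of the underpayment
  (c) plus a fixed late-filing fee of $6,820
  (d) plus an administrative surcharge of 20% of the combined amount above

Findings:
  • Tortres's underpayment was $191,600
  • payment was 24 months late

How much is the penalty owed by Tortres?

$100,152

Accrued rate: 2% × 24 = 48%, capped at 40% → 40%
Failure-to-pay penalty: 40% of $191,600 = $76,640
Penalty before surcharge: $76,640 + $6,820 = $83,460
Administrative surcharge: 20% of $83,460 = $16,692
Total penalty: $83,460 + $16,692 = $100,152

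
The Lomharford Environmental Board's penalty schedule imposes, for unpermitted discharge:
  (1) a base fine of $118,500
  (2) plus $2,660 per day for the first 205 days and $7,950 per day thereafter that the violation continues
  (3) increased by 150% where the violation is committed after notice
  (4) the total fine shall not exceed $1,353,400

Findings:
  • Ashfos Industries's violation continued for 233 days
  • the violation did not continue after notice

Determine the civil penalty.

Civil penalty: $886,400

First 205 days: 205 × $2,660 = $545,300
Remaining days: (233 − 205) × $7,950 = $222,600
Per-day component: $545,300 + $222,600 = $767,900
Base plus per-day: $118,500 + $767,900 = $886,400
The violation did not continue after notice: no 150% increase.
Cap at $1,353,400: $886,400 is within the cap, no reduction.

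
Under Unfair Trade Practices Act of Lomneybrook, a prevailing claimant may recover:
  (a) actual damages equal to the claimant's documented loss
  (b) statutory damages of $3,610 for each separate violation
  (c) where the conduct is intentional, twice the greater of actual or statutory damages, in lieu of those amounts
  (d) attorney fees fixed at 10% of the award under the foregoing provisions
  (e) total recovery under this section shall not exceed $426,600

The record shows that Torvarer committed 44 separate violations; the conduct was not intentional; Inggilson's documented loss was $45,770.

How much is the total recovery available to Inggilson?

$225,071

Statutory damages: 44 × $3,610 = $158,840
Conduct not intentional: the in-lieu enhancement does not apply.
Actual plus statutory damages: $45,770 + $158,840 = $204,610
Attorney fees: 10% of $204,610 = $20,461
Total before cap: $204,610 + $20,461 = $225,071
Cap at $426,600: $225,071 is within the cap, no reduction.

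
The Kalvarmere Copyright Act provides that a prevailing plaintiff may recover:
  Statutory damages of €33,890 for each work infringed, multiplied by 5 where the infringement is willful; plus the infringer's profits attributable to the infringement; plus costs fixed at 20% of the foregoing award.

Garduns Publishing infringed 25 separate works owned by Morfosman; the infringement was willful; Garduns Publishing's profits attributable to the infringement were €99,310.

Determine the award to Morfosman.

Award: €5,202,672

Statutory damages: 25 × €33,890 = €847,250
Multiplied by 5: 5 × €847,250 = €4,236,250
Combined award: €4,236,250 + €99,310 = €4,335,560
Costs: 20% of €4,335,560 = €867,112
Award plus costs: €4,335,560 + €867,112 = €5,202,672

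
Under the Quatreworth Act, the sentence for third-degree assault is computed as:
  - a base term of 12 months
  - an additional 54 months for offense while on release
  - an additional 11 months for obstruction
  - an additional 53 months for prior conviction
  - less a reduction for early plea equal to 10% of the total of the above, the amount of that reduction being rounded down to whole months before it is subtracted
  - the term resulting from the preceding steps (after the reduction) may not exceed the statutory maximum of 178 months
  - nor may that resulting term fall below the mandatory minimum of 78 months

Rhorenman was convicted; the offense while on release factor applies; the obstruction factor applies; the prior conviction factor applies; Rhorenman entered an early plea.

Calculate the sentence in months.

Offense while on release enhancement: +54 months
Obstruction enhancement: +11 months
Prior conviction enhancement: +53 months
Adjusted term: 12 months + 54 months + 11 months + 53 months = 130 months
Early plea reduction: 10% of 130 months = 13 months (rounded down)
After reduction: 130 − 13 = 117 months
Cap at 178 months: 117 months is within the cap, no reduction.
Minimum 78 months: 117 months meets the minimum, no increase.

Sentence: 117 months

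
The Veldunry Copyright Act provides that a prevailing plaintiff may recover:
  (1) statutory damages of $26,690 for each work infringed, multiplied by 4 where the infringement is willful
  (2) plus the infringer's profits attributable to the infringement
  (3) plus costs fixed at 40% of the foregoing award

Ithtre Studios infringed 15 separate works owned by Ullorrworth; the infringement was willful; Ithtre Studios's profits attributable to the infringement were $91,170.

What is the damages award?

$2,369,598

Statutory damages: 15 × $26,690 = $400,350
Multiplied by 4: 4 × $400,350 = $1,601,400
Combined award: $1,601,400 + $91,170 = $1,692,570
Costs: 40% of $1,692,570 = $677,028
Award plus costs: $1,692,570 + $677,028 = $2,369,598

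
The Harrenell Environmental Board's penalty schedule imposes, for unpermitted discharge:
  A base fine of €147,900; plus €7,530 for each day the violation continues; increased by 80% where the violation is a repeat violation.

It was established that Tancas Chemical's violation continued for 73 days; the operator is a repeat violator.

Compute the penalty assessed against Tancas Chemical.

Per-day component: 73 × €7,530 = €549,690
Base plus per-day: €147,900 + €549,690 = €697,590
Enhancement: 80% of €697,590 = €558,072
Enhanced fine: €697,590 + €558,072 = €1,255,662

€1,255,662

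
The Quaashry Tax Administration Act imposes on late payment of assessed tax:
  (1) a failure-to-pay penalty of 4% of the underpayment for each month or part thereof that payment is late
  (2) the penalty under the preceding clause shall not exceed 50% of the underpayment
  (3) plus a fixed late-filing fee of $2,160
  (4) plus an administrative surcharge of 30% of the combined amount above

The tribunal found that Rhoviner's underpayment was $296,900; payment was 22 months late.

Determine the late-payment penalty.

$195,793

Accrued rate: 4% × 22 = 88%, capped at 50% → 50%
Failure-to-pay penalty: 50% of $296,900 = $148,450
Penalty before surcharge: $148,450 + $2,160 = $150,610
Administrative surcharge: 30% of $150,610 = $45,183
Total penalty: $150,610 + $45,183 = $195,793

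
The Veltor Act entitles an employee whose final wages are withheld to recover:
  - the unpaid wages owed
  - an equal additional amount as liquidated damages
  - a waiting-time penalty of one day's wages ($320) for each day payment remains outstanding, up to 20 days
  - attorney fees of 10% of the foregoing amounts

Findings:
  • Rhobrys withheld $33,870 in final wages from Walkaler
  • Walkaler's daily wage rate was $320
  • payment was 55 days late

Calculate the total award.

Liquidated damages (equal amount): $33,870
Penalty days: min(55, 20) = 20
Waiting-time penalty: 20 × $320 = $6,400
Subtotal: $33,870 + $33,870 + $6,400 = $74,140
Attorney fees: 10% of $74,140 = $7,414
Total award: $74,140 + $7,414 = $81,554

Total award: $81,554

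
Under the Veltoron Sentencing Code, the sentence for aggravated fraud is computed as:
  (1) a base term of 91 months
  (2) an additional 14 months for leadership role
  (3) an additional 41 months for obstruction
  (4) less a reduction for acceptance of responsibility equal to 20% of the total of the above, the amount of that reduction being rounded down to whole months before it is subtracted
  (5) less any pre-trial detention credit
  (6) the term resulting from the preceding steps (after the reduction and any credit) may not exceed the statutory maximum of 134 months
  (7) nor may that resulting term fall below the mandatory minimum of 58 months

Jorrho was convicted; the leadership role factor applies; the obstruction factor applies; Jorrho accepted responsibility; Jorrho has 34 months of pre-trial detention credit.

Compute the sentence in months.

83 months

Leadership role enhancement: +14 months
Obstruction enhancement: +41 months
Adjusted term: 91 months + 14 months + 41 months = 146 months
Acceptance of responsibility reduction: 20% of 146 months = 29 months (rounded down)
After reduction: 146 − 29 = 117 months
Less pre-trial detention credit: 117 months − 34 months = 83 months
Cap at 134 months: 83 months is within the cap, no reduction.
Minimum 58 months: 83 months meets the minimum, no increase.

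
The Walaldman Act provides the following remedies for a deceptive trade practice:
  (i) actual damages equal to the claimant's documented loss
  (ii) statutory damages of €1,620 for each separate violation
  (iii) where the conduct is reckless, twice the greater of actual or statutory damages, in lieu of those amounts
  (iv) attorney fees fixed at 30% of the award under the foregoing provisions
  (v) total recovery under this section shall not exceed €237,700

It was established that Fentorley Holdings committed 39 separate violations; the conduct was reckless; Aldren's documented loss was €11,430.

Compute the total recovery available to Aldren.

€164,268

Statutory damages: 39 × €1,620 = €63,180
Greater of actual damages (€11,430) or statutory damages (€63,180): €63,180
Doubled: 2 × €63,180 = €126,360
Attorney fees: 30% of €126,360 = €37,908
Total before cap: €126,360 + €37,908 = €164,268
Cap at €237,700: €164,268 is within the cap, no reduction.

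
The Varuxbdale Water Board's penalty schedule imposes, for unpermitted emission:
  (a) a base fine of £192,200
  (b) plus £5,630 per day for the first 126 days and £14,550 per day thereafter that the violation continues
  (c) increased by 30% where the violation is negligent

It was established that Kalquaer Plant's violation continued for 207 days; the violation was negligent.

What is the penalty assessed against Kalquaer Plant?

First 126 days: 126 × £5,630 = £709,380
Remaining days: (207 − 126) × £14,550 = £1,178,550
Per-day component: £709,380 + £1,178,550 = £1,887,930
Base plus per-day: £192,200 + £1,887,930 = £2,080,130
Enhancement: 30% of £2,080,130 = £624,039
Enhanced fine: £2,080,130 + £624,039 = £2,704,169

£2,704,169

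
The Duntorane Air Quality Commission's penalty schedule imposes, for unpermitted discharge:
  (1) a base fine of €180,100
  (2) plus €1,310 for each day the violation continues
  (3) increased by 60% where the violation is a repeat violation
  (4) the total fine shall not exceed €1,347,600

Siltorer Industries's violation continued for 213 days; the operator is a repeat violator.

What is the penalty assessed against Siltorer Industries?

Per-day component: 213 × €1,310 = €279,030
Base plus per-day: €180,100 + €279,030 = €459,130
Enhancement: 60% of €459,130 = €275,478
Enhanced fine: €459,130 + €275,478 = €734,608
Cap at €1,347,600: €734,608 is within the cap, no reduction.

€734,608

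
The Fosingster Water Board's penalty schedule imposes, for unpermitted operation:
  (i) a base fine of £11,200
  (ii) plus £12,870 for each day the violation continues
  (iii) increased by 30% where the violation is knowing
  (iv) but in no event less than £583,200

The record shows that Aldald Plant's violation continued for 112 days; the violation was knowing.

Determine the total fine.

Civil penalty: £1,888,432

Per-day component: 112 × £12,870 = £1,441,440
Base plus per-day: £11,200 + £1,441,440 = £1,452,640
Enhancement: 30% of £1,452,640 = £435,792
Enhanced fine: £1,452,640 + £435,792 = £1,888,432
Minimum £583,200: £1,888,432 meets the minimum, no increase.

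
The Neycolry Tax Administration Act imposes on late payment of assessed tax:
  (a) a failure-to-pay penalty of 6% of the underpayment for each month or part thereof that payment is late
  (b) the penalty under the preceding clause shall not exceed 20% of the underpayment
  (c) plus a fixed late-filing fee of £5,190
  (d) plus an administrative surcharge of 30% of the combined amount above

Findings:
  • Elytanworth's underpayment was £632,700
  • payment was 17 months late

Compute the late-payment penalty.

£171,249

Accrued rate: 6% × 17 = 102%, capped at 20% → 20%
Failure-to-pay penalty: 20% of £632,700 = £126,540
Penalty before surcharge: £126,540 + £5,190 = £131,730
Administrative surcharge: 30% of £131,730 = £39,519
Total penalty: £131,730 + £39,519 = £171,249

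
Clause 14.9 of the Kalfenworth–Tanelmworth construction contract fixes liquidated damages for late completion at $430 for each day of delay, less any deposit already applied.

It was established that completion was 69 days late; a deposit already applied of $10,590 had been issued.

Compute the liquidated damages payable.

$19,080

Per-day damages: 69 × $430 = $29,670
Less deposit already applied: $29,670 − $10,590 = $19,080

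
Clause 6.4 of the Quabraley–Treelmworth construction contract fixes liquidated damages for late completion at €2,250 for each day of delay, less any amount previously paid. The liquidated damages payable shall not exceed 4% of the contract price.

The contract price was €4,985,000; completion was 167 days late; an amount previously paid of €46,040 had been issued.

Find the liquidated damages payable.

Per-day damages: 167 × €2,250 = €375,750
Less amount previously paid: €375,750 − €46,040 = €329,710
Cap: 4% of €4,985,000 = €199,400
Cap at €199,400: €329,710 exceeds the cap → €199,400

€199,400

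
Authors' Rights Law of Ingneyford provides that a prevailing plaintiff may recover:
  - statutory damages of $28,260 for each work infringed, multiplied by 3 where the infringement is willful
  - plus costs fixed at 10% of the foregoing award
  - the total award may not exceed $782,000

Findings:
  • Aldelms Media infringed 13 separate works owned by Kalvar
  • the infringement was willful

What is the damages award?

Statutory damages: 13 × $28,260 = $367,380
Trebled: 3 × $367,380 = $1,102,140
Costs: 10% of $1,102,140 = $110,214
Award plus costs: $1,102,140 + $110,214 = $1,212,354
Cap at $782,000: $1,212,354 exceeds the cap → $782,000

$782,000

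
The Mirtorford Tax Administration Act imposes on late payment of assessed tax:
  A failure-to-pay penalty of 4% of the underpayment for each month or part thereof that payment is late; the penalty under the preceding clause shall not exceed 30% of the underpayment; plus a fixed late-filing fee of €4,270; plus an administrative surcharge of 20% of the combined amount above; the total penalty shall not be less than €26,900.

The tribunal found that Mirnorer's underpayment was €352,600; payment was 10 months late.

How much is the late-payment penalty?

€132,060

Accrued rate: 4% × 10 = 40%, capped at 30% → 30%
Failure-to-pay penalty: 30% of €352,600 = €105,780
Penalty before surcharge: €105,780 + €4,270 = €110,050
Administrative surcharge: 20% of €110,050 = €22,010
Total penalty: €110,050 + €22,010 = €132,060
Minimum €26,900: €132,060 meets the minimum, no increase.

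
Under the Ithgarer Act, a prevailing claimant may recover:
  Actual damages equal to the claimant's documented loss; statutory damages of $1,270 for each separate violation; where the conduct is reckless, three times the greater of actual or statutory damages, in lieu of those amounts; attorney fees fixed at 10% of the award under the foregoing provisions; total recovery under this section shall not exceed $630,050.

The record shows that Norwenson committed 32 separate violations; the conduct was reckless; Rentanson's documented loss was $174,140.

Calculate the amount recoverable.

Statutory damages: 32 × $1,270 = $40,640
Greater of actual damages ($174,140) or statutory damages ($40,640): $174,140
Trebled: 3 × $174,140 = $522,420
Attorney fees: 10% of $522,420 = $52,242
Total before cap: $522,420 + $52,242 = $574,662
Cap at $630,050: $574,662 is within the cap, no reduction.

$574,662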